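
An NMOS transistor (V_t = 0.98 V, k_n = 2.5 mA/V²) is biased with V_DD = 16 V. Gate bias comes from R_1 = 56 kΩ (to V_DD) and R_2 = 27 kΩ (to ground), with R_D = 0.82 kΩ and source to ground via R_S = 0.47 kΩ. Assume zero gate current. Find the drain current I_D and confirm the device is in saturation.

V_G = V_DD·R_2/(R_1+R_2) = 16×27/83 = 5.2 V.
Assume saturation: I_D = (k_n/2)(V_GS − V_t)² with V_GS = V_G − I_D·R_S = 5.2 − 0.47·I_D.
Substituting gives 0.276·I_D² − 5.96·I_D + 22.3 = 0, with roots I_D = 4.81 or 16.8 mA.
The root I_D = 16.8 mA gives V_GS = -2.68 V ≤ V_t, so take I_D = 4.81 mA.
Then V_GS = 2.94 V and V_DS = V_DD − I_D(R_D+R_S) = 16 − 4.81×1.29 = 9.79 V.
Saturation requires V_DS ≥ V_GS − V_t = 1.96 V; 9.79 ≥ 1.96 ✓.

I_D ≈ 4.8 mA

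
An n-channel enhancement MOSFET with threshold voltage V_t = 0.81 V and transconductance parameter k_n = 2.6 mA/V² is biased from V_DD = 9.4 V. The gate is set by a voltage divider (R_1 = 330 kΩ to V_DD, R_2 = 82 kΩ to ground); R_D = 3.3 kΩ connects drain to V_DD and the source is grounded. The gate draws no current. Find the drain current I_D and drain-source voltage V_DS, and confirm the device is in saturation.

I_D ≈ 1.5 mA, V_DS ≈ 4.6 V

V_G = V_DD·R_2/(R_1+R_2) = 9.4×82/412 = 1.87 V. With the source grounded, V_GS = V_G = 1.87 V.
Assume saturation: I_D = (k_n/2)(V_GS − V_t)² = (2.6/2)×(1.87 − 0.81)² = 1.3×1.06² = 1.46 mA.
V_DS = V_DD − I_D·R_D = 9.4 − 1.46×3.3 = 4.57 V.
Saturation requires V_DS ≥ V_GS − V_t = 1.06 V; 4.57 ≥ 1.06 ✓.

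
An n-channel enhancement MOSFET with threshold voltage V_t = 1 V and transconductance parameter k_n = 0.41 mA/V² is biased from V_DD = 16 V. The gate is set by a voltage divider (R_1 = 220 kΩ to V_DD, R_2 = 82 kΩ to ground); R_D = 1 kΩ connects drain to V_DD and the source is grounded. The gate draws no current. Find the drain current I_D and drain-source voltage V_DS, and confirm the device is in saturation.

I_D ≈ 2.3 mA, V_DS ≈ 14 V

V_G = V_DD·R_2/(R_1+R_2) = 16×82/302 = 4.34 V. With the source grounded, V_GS = V_G = 4.34 V.
Assume saturation: I_D = (k_n/2)(V_GS − V_t)² = (0.41/2)×(4.34 − 1)² = 0.205×3.34² = 2.29 mA.
V_DS = V_DD − I_D·R_D = 16 − 2.29×1 = 13.7 V.
Saturation requires V_DS ≥ V_GS − V_t = 3.34 V; 13.7 ≥ 3.34 ✓.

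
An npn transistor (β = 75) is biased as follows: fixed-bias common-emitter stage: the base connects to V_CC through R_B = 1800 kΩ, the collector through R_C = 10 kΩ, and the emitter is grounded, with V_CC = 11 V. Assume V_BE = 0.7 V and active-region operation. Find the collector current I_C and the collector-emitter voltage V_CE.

I_C ≈ 0.43 mA, V_CE ≈ 6.7 V

Base loop: V_CC = I_B·R_B + V_BE, so I_B = (11 − 0.7)/1800 kΩ = 0.00572 mA.
In the active region I_C = β·I_B = 75 × 0.00572 = 0.429 mA.
Collector loop: V_CE = V_CC − I_C·R_C = 11 − 0.429×10 = 6.71 V.
Since V_CE = 6.71 V > V_CE(sat) ≈ 0.2 V, the transistor is in the active region as assumed.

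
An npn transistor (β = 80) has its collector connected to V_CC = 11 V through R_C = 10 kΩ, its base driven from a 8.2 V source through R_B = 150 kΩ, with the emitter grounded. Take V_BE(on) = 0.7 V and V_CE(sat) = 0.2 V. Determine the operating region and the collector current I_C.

Assume active: I_B = (8.2 − 0.7)/150 = 0.05 mA, giving I_C = β·I_B = 4 mA.
But then V_CE = 11 − 4×10 = -29 V < V_CE(sat) = 0.2 V — impossible in the active region.
So the transistor is saturated. With V_CE = 0.2 V, I_C = (V_CC − 0.2)/R_C = 10.8/10 = 1.08 mA.
Check: β·I_B = 4 mA > I_C = 1.08 mA, confirming saturation.

saturation; I_C ≈ 1.1 mA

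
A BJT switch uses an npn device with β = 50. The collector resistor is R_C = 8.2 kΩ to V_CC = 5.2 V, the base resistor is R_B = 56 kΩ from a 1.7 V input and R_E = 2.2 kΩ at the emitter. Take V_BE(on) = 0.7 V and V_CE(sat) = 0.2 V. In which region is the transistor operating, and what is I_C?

Assume active. Base-emitter loop: I_B = (V_BB − V_BE)/(R_B + (β+1)R_E) = (1.7 − 0.7)/(56 + 51×2.2) = 0.00595 mA.
I_C = β·I_B = 50×0.00595 = 0.297 mA.
V_CE = V_CC − I_C·R_C − I_E·R_E = 5.2 − 0.297×8.2 − 0.303×2.2 = 2.1 V > V_CE(sat), so the active-region assumption holds.

active; I_C ≈ 0.3 mA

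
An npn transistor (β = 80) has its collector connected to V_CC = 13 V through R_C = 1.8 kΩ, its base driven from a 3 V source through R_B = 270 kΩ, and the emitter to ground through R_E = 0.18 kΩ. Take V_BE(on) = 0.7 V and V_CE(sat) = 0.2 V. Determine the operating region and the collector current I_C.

active; I_C ≈ 0.65 mA

Assume active. Base-emitter loop: I_B = (V_BB − V_BE)/(R_B + (β+1)R_E) = (3 − 0.7)/(270 + 81×0.18) = 0.00808 mA.
I_C = β·I_B = 80×0.00808 = 0.647 mA.
V_CE = V_CC − I_C·R_C − I_E·R_E = 13 − 0.647×1.8 − 0.655×0.18 = 11.7 V > V_CE(sat), so the active-region assumption holds.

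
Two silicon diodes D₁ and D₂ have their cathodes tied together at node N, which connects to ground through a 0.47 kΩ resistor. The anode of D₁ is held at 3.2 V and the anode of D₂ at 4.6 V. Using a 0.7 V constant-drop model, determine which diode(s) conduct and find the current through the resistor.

Assume both conduct. Then node N would need to be at both 3.2−0.7 = 2.5 V and 4.6−0.7 = 3.9 V, which is impossible.
Assume only D₂ conducts: V_N = 4.6 − 0.7 = 3.9 V, so I_R = 3.9/0.47 = 8.3 mA.
Check D₁: its anode-to-cathode voltage is 3.2 − 3.9 = -0.7 V < 0.7 V, so it is off. The assumption is consistent.

Only D₂ conducts; I_R ≈ 8.3 mA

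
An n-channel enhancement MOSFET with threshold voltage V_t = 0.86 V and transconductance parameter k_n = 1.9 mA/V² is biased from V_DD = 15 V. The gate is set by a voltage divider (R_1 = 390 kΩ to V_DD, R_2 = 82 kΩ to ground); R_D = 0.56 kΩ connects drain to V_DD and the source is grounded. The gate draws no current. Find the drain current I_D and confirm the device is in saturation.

V_G = V_DD·R_2/(R_1+R_2) = 15×82/472 = 2.61 V. With the source grounded, V_GS = V_G = 2.61 V.
Assume saturation: I_D = (k_n/2)(V_GS − V_t)² = (1.9/2)×(2.61 − 0.86)² = 0.95×1.75² = 2.9 mA.
V_DS = V_DD − I_D·R_D = 15 − 2.9×0.56 = 13.4 V.
Saturation requires V_DS ≥ V_GS − V_t = 1.75 V; 13.4 ≥ 1.75 ✓.

I_D ≈ 2.9 mA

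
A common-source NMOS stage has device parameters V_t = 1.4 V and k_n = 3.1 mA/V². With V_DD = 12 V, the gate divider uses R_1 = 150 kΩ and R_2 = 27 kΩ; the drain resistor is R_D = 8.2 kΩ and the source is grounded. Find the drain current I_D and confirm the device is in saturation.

V_G = V_DD·R_2/(R_1+R_2) = 12×27/177 = 1.83 V. With the source grounded, V_GS = V_G = 1.83 V.
Assume saturation: I_D = (k_n/2)(V_GS − V_t)² = (3.1/2)×(1.83 − 1.4)² = 1.55×0.431² = 0.287 mA.
V_DS = V_DD − I_D·R_D = 12 − 0.287×8.2 = 9.64 V.
Saturation requires V_DS ≥ V_GS − V_t = 0.431 V; 9.64 ≥ 0.431 ✓.

I_D ≈ 0.29 mA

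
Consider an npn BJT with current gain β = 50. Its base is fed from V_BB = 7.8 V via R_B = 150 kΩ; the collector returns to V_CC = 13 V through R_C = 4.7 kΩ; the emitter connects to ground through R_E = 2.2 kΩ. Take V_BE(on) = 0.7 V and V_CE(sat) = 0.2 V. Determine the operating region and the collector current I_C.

Assume active. Base-emitter loop: I_B = (V_BB − V_BE)/(R_B + (β+1)R_E) = (7.8 − 0.7)/(150 + 51×2.2) = 0.0271 mA.
I_C = β·I_B = 50×0.0271 = 1.35 mA.
V_CE = V_CC − I_C·R_C − I_E·R_E = 13 − 1.35×4.7 − 1.38×2.2 = 3.6 V > V_CE(sat), so the active-region assumption holds.

active; I_C ≈ 1.4 mA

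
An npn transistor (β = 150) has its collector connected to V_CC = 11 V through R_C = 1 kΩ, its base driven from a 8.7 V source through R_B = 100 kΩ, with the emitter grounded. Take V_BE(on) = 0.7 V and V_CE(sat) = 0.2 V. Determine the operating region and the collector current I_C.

Assume active: I_B = (8.7 − 0.7)/100 = 0.08 mA, giving I_C = β·I_B = 12 mA.
But then V_CE = 11 − 12×1 = -1 V < V_CE(sat) = 0.2 V — impossible in the active region.
So the transistor is saturated. With V_CE = 0.2 V, I_C = (V_CC − 0.2)/R_C = 10.8/1 = 10.8 mA.
Check: β·I_B = 12 mA > I_C = 10.8 mA, confirming saturation.

saturation; I_C ≈ 11 mA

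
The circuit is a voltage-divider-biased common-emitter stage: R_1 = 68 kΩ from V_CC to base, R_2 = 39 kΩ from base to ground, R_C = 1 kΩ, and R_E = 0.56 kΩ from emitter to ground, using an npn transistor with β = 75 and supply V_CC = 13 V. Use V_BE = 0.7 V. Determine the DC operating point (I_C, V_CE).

I_C ≈ 4.5 mA, V_CE ≈ 6 V

Thevenize the base divider: V_Th = V_CC·R_2/(R_1+R_2) = 13×39/107 = 4.74 V, R_Th = R_1‖R_2 = 24.8 kΩ.
Base-emitter loop: V_Th = I_B·R_Th + V_BE + (β+1)I_B·R_E, so I_B = (4.74 − 0.7) / (24.8 + 76×0.56) = 0.06 mA.
I_C = β·I_B = 75×0.06 = 4.5 mA, and I_E = (β+1)I_B = 4.56 mA.
V_CE = V_CC − I_C·R_C − I_E·R_E = 13 − 4.5×1 − 4.56×0.56 = 5.95 V.
V_CE = 5.95 V > 0.2 V confirms active-region operation.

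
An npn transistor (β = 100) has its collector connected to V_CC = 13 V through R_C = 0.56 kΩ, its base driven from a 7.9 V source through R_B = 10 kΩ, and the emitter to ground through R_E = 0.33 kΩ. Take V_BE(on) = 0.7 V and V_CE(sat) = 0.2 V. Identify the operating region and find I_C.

saturation; I_C ≈ 14 mA

Assume active: I_B = (7.9 − 0.7)/(10 + 101×0.33) = 0.166 mA, I_C = β·I_B = 16.6 mA.
Then V_CE = 13 − 16.6×0.56 − 16.8×0.33 = -1.84 V < 0.2 V — the active assumption fails.
Re-solve with V_CE = 0.2 V. KCL at the emitter: V_E/R_E = (V_BB−0.7−V_E)/R_B + (V_CC−0.2−V_E)/R_C, giving V_E = 4.8 V.
I_C = (V_CC − 0.2 − V_E)/R_C = (12.8 − 4.8)/0.56 = 14.3 mA.
Check: I_B = (7.2 − 4.8)/10 = 0.24 mA, and β·I_B = 24 mA > I_C, confirming saturation.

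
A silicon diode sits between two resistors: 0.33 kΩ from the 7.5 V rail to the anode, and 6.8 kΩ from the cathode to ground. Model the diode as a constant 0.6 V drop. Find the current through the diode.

I ≈ 0.97 mA

The two resistors are in series with the diode, so KVL gives 7.5 = I·0.33 + 0.6 + I·6.8.
I = (7.5 − 0.6) / (0.33 + 6.8) kΩ = 6.9 / 7.13 = 0.968 mA.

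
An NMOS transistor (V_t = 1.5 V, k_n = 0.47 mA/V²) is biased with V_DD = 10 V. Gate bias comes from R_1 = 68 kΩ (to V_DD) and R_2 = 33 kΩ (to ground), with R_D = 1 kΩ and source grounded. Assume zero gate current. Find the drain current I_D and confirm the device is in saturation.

V_G = V_DD·R_2/(R_1+R_2) = 10×33/101 = 3.27 V. With the source grounded, V_GS = V_G = 3.27 V.
Assume saturation: I_D = (k_n/2)(V_GS − V_t)² = (0.47/2)×(3.27 − 1.5)² = 0.235×1.77² = 0.734 mA.
V_DS = V_DD − I_D·R_D = 10 − 0.734×1 = 9.27 V.
Saturation requires V_DS ≥ V_GS − V_t = 1.77 V; 9.27 ≥ 1.77 ✓.

I_D ≈ 0.73 mA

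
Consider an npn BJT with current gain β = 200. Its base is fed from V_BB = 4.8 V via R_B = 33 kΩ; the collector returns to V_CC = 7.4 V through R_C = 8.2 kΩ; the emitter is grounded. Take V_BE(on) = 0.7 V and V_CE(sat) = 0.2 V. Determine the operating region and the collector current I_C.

Assume active: I_B = (4.8 − 0.7)/33 = 0.124 mA, giving I_C = β·I_B = 24.8 mA.
But then V_CE = 7.4 − 24.8×8.2 = -196 V < V_CE(sat) = 0.2 V — impossible in the active region.
So the transistor is saturated. With V_CE = 0.2 V, I_C = (V_CC − 0.2)/R_C = 7.2/8.2 = 0.878 mA.
Check: β·I_B = 24.8 mA > I_C = 0.878 mA, confirming saturation.

saturation; I_C ≈ 0.88 mA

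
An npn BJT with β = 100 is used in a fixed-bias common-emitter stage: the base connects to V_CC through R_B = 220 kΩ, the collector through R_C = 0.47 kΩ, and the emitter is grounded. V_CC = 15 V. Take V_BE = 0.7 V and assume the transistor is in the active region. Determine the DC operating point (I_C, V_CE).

I_C ≈ 6.5 mA, V_CE ≈ 12 V

Base loop: V_CC = I_B·R_B + V_BE, so I_B = (15 − 0.7)/220 kΩ = 0.065 mA.
In the active region I_C = β·I_B = 100 × 0.065 = 6.5 mA.
Collector loop: V_CE = V_CC − I_C·R_C = 15 − 6.5×0.47 = 11.9 V.
Since V_CE = 11.9 V > V_CE(sat) ≈ 0.2 V, the transistor is in the active region as assumed.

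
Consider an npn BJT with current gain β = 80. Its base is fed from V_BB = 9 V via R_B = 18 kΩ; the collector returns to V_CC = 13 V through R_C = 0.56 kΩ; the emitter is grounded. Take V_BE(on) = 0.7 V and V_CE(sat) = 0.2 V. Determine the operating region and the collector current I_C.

Assume active: I_B = (9 − 0.7)/18 = 0.461 mA, giving I_C = β·I_B = 36.9 mA.
But then V_CE = 13 − 36.9×0.56 = -7.66 V < V_CE(sat) = 0.2 V — impossible in the active region.
So the transistor is saturated. With V_CE = 0.2 V, I_C = (V_CC − 0.2)/R_C = 12.8/0.56 = 22.9 mA.
Check: β·I_B = 36.9 mA > I_C = 22.9 mA, confirming saturation.

saturation; I_C ≈ 23 mA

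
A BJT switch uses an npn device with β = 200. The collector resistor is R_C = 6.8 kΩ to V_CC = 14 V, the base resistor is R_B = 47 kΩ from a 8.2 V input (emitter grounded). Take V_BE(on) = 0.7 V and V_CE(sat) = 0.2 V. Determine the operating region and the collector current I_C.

saturation; I_C ≈ 2 mA

Assume active: I_B = (8.2 − 0.7)/47 = 0.16 mA, giving I_C = β·I_B = 31.9 mA.
But then V_CE = 14 − 31.9×6.8 = -203 V < V_CE(sat) = 0.2 V — impossible in the active region.
So the transistor is saturated. With V_CE = 0.2 V, I_C = (V_CC − 0.2)/R_C = 13.8/6.8 = 2.03 mA.
Check: β·I_B = 31.9 mA > I_C = 2.03 mA, confirming saturation.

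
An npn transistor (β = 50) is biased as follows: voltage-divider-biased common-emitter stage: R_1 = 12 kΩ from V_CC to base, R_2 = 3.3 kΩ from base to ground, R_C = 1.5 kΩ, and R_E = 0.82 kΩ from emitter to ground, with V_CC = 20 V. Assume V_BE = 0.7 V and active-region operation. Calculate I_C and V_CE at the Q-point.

Thevenize the base divider: V_Th = V_CC·R_2/(R_1+R_2) = 20×3.3/15.3 = 4.31 V, R_Th = R_1‖R_2 = 2.59 kΩ.
Base-emitter loop: V_Th = I_B·R_Th + V_BE + (β+1)I_B·R_E, so I_B = (4.31 − 0.7) / (2.59 + 51×0.82) = 0.0814 mA.
I_C = β·I_B = 50×0.0814 = 4.07 mA, and I_E = (β+1)I_B = 4.15 mA.
V_CE = V_CC − I_C·R_C − I_E·R_E = 20 − 4.07×1.5 − 4.15×0.82 = 10.5 V.
V_CE = 10.5 V > 0.2 V confirms active-region operation.

I_C ≈ 4.1 mA, V_CE ≈ 10 V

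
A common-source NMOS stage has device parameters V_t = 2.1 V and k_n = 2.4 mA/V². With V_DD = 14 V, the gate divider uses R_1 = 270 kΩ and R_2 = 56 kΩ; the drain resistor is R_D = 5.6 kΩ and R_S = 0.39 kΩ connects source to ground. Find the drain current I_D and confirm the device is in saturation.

V_G = V_DD·R_2/(R_1+R_2) = 14×56/326 = 2.4 V.
Assume saturation: I_D = (k_n/2)(V_GS − V_t)² with V_GS = V_G − I_D·R_S = 2.4 − 0.39·I_D.
Substituting gives 0.183·I_D² − 1.29·I_D + 0.112 = 0, with roots I_D = 0.0879 or 6.95 mA.
The root I_D = 6.95 mA gives V_GS = -0.307 V ≤ V_t, so take I_D = 0.0879 mA.
Then V_GS = 2.37 V and V_DS = V_DD − I_D(R_D+R_S) = 14 − 0.0879×5.99 = 13.5 V.
Saturation requires V_DS ≥ V_GS − V_t = 0.271 V; 13.5 ≥ 0.271 ✓.

I_D ≈ 0.088 mA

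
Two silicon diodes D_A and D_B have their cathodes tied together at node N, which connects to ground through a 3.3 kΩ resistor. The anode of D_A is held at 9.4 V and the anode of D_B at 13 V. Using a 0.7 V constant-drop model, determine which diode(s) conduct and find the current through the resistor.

Assume both conduct. Then node N would need to be at both 9.4−0.7 = 8.7 V and 13−0.7 = 12.3 V, which is impossible.
Assume only D_B conducts: V_N = 13 − 0.7 = 12.3 V, so I_R = 12.3/3.3 = 3.73 mA.
Check D_A: its anode-to-cathode voltage is 9.4 − 12.3 = -2.9 V < 0.7 V, so it is off. The assumption is consistent.

Only D_B conducts; I_R ≈ 3.7 mA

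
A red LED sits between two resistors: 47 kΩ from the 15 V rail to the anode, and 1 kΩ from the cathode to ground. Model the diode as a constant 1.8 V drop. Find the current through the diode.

The two resistors are in series with the diode, so KVL gives 15 = I·47 + 1.8 + I·1.
I = (15 − 1.8) / (47 + 1) kΩ = 13.2 / 48 = 0.275 mA.

I ≈ 0.27 mA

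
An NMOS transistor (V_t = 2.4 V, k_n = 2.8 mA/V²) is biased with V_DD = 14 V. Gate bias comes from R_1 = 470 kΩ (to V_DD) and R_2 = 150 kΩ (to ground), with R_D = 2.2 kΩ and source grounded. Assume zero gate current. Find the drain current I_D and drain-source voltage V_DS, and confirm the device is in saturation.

I_D ≈ 1.4 mA, V_DS ≈ 11 V

V_G = V_DD·R_2/(R_1+R_2) = 14×150/620 = 3.39 V. With the source grounded, V_GS = V_G = 3.39 V.
Assume saturation: I_D = (k_n/2)(V_GS − V_t)² = (2.8/2)×(3.39 − 2.4)² = 1.4×0.987² = 1.36 mA.
V_DS = V_DD − I_D·R_D = 14 − 1.36×2.2 = 11 V.
Saturation requires V_DS ≥ V_GS − V_t = 0.987 V; 11 ≥ 0.987 ✓.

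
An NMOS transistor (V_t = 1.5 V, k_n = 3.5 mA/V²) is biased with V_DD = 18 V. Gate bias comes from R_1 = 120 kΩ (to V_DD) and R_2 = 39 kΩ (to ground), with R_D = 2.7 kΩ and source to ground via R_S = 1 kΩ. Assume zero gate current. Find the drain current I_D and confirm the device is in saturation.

V_G = V_DD·R_2/(R_1+R_2) = 18×39/159 = 4.42 V.
Assume saturation: I_D = (k_n/2)(V_GS − V_t)² with V_GS = V_G − I_D·R_S = 4.42 − 1·I_D.
Substituting gives 1.75·I_D² − 11.2·I_D + 14.9 = 0, with roots I_D = 1.88 or 4.52 mA.
The root I_D = 4.52 mA gives V_GS = -0.108 V ≤ V_t, so take I_D = 1.88 mA.
Then V_GS = 2.54 V and V_DS = V_DD − I_D(R_D+R_S) = 18 − 1.88×3.7 = 11 V.
Saturation requires V_DS ≥ V_GS − V_t = 1.04 V; 11 ≥ 1.04 ✓.

I_D ≈ 1.9 mA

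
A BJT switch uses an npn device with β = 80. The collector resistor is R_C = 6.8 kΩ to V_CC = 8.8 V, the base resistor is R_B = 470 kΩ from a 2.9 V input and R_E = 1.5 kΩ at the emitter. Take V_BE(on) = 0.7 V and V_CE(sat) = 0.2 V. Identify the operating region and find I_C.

active; I_C ≈ 0.3 mA

Assume active. Base-emitter loop: I_B = (V_BB − V_BE)/(R_B + (β+1)R_E) = (2.9 − 0.7)/(470 + 81×1.5) = 0.00372 mA.
I_C = β·I_B = 80×0.00372 = 0.298 mA.
V_CE = V_CC − I_C·R_C − I_E·R_E = 8.8 − 0.298×6.8 − 0.301×1.5 = 6.32 V > V_CE(sat), so the active-region assumption holds.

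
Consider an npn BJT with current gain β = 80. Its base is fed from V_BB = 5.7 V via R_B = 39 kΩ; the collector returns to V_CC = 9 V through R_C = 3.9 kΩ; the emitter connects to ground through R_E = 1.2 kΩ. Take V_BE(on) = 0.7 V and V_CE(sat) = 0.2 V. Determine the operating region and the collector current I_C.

saturation; I_C ≈ 1.7 mA

Assume active: I_B = (5.7 − 0.7)/(39 + 81×1.2) = 0.0367 mA, I_C = β·I_B = 2.94 mA.
Then V_CE = 9 − 2.94×3.9 − 2.97×1.2 = -6.02 V < 0.2 V — the active assumption fails.
Re-solve with V_CE = 0.2 V. KCL at the emitter: V_E/R_E = (V_BB−0.7−V_E)/R_B + (V_CC−0.2−V_E)/R_C, giving V_E = 2.14 V.
I_C = (V_CC − 0.2 − V_E)/R_C = (8.8 − 2.14)/3.9 = 1.71 mA.
Check: I_B = (5 − 2.14)/39 = 0.0734 mA, and β·I_B = 5.87 mA > I_C, confirming saturation.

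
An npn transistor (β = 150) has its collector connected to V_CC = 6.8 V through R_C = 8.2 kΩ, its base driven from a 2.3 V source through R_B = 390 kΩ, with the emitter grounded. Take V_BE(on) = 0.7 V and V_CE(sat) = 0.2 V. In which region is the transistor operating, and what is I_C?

Assume active. Base-emitter loop: I_B = (V_BB − V_BE)/R_B = (2.3 − 0.7)/390 = 0.0041 mA.
I_C = β·I_B = 150×0.0041 = 0.615 mA.
V_CE = V_CC − I_C·R_C = 6.8 − 0.615×8.2 = 1.75 V > V_CE(sat), so the active-region assumption holds.

active; I_C ≈ 0.62 mA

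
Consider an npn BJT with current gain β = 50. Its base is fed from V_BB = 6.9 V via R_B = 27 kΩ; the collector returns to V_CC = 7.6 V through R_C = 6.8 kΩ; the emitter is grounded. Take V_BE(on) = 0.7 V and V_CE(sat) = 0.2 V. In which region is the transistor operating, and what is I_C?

Assume active: I_B = (6.9 − 0.7)/27 = 0.23 mA, giving I_C = β·I_B = 11.5 mA.
But then V_CE = 7.6 − 11.5×6.8 = -70.5 V < V_CE(sat) = 0.2 V — impossible in the active region.
So the transistor is saturated. With V_CE = 0.2 V, I_C = (V_CC − 0.2)/R_C = 7.4/6.8 = 1.09 mA.
Check: β·I_B = 11.5 mA > I_C = 1.09 mA, confirming saturation.

saturation; I_C ≈ 1.1 mA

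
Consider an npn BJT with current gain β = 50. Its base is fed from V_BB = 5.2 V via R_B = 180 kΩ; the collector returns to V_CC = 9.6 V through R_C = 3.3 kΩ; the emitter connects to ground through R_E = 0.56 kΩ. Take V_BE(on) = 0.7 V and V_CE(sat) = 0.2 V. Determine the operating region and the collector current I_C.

active; I_C ≈ 1.1 mA

Assume active. Base-emitter loop: I_B = (V_BB − V_BE)/(R_B + (β+1)R_E) = (5.2 − 0.7)/(180 + 51×0.56) = 0.0216 mA.
I_C = β·I_B = 50×0.0216 = 1.08 mA.
V_CE = V_CC − I_C·R_C − I_E·R_E = 9.6 − 1.08×3.3 − 1.1×0.56 = 5.42 V > V_CE(sat), so the active-region assumption holds.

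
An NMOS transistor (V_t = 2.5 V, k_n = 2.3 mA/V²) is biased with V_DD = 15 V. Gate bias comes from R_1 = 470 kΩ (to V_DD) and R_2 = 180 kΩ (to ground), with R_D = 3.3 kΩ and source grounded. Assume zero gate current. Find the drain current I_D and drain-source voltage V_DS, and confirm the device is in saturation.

I_D ≈ 3.1 mA, V_DS ≈ 4.6 V

V_G = V_DD·R_2/(R_1+R_2) = 15×180/650 = 4.15 V. With the source grounded, V_GS = V_G = 4.15 V.
Assume saturation: I_D = (k_n/2)(V_GS − V_t)² = (2.3/2)×(4.15 − 2.5)² = 1.15×1.65² = 3.15 mA.
V_DS = V_DD − I_D·R_D = 15 − 3.15×3.3 = 4.62 V.
Saturation requires V_DS ≥ V_GS − V_t = 1.65 V; 4.62 ≥ 1.65 ✓.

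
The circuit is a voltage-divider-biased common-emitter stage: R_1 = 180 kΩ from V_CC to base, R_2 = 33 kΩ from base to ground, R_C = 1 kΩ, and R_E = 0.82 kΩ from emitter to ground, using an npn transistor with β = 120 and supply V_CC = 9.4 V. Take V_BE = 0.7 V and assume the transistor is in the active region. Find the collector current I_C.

I_C ≈ 0.71 mA

Thevenize the base divider: V_Th = V_CC·R_2/(R_1+R_2) = 9.4×33/213 = 1.46 V, R_Th = R_1‖R_2 = 27.9 kΩ.
Base-emitter loop: V_Th = I_B·R_Th + V_BE + (β+1)I_B·R_E, so I_B = (1.46 − 0.7) / (27.9 + 121×0.82) = 0.00595 mA.
I_C = β·I_B = 120×0.00595 = 0.714 mA, and I_E = (β+1)I_B = 0.72 mA.
V_CE = V_CC − I_C·R_C − I_E·R_E = 9.4 − 0.714×1 − 0.72×0.82 = 8.1 V.
V_CE = 8.1 V > 0.2 V confirms active-region operation.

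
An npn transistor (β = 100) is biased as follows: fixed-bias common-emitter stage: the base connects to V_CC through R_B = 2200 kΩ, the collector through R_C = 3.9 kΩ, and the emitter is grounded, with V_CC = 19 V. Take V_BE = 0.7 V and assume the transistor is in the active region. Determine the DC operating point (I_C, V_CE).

I_C ≈ 0.83 mA, V_CE ≈ 16 V

Base loop: V_CC = I_B·R_B + V_BE, so I_B = (19 − 0.7)/2200 kΩ = 0.00832 mA.
In the active region I_C = β·I_B = 100 × 0.00832 = 0.832 mA.
Collector loop: V_CE = V_CC − I_C·R_C = 19 − 0.832×3.9 = 15.8 V.
Since V_CE = 15.8 V > V_CE(sat) ≈ 0.2 V, the transistor is in the active region as assumed.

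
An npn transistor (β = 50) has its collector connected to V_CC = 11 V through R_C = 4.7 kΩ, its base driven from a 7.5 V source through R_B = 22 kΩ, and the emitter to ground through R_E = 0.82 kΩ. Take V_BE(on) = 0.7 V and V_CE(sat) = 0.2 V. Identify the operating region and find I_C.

saturation; I_C ≈ 1.9 mA

Assume active: I_B = (7.5 − 0.7)/(22 + 51×0.82) = 0.107 mA, I_C = β·I_B = 5.33 mA.
Then V_CE = 11 − 5.33×4.7 − 5.43×0.82 = -18.5 V < 0.2 V — the active assumption fails.
Re-solve with V_CE = 0.2 V. KCL at the emitter: V_E/R_E = (V_BB−0.7−V_E)/R_B + (V_CC−0.2−V_E)/R_C, giving V_E = 1.76 V.
I_C = (V_CC − 0.2 − V_E)/R_C = (10.8 − 1.76)/4.7 = 1.92 mA.
Check: I_B = (6.8 − 1.76)/22 = 0.229 mA, and β·I_B = 11.4 mA > I_C, confirming saturation.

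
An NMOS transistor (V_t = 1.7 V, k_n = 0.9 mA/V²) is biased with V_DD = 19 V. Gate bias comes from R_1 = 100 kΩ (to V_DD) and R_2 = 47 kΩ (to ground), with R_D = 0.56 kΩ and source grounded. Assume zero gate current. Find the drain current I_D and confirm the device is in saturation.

V_G = V_DD·R_2/(R_1+R_2) = 19×47/147 = 6.07 V. With the source grounded, V_GS = V_G = 6.07 V.
Assume saturation: I_D = (k_n/2)(V_GS − V_t)² = (0.9/2)×(6.07 − 1.7)² = 0.45×4.37² = 8.61 mA.
V_DS = V_DD − I_D·R_D = 19 − 8.61×0.56 = 14.2 V.
Saturation requires V_DS ≥ V_GS − V_t = 4.37 V; 14.2 ≥ 4.37 ✓.

I_D ≈ 8.6 mA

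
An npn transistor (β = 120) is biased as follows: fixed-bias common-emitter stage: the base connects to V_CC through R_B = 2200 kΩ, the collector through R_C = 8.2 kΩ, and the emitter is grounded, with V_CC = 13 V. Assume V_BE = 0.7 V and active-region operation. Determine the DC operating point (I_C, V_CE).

I_C ≈ 0.67 mA, V_CE ≈ 7.5 V

Base loop: V_CC = I_B·R_B + V_BE, so I_B = (13 − 0.7)/2200 kΩ = 0.00559 mA.
In the active region I_C = β·I_B = 120 × 0.00559 = 0.671 mA.
Collector loop: V_CE = V_CC − I_C·R_C = 13 − 0.671×8.2 = 7.5 V.
Since V_CE = 7.5 V > V_CE(sat) ≈ 0.2 V, the transistor is in the active region as assumed.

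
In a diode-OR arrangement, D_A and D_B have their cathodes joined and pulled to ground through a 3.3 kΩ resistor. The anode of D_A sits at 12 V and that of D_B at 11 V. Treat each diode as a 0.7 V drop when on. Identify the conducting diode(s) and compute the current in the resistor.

Assume both conduct. Then node N would need to be at both 12−0.7 = 11.3 V and 11−0.7 = 10.3 V, which is impossible.
Assume only D_A conducts: V_N = 12 − 0.7 = 11.3 V, so I_R = 11.3/3.3 = 3.42 mA.
Check D_B: its anode-to-cathode voltage is 11 − 11.3 = -0.3 V < 0.7 V, so it is off. The assumption is consistent.

Only D_A conducts; I_R ≈ 3.4 mA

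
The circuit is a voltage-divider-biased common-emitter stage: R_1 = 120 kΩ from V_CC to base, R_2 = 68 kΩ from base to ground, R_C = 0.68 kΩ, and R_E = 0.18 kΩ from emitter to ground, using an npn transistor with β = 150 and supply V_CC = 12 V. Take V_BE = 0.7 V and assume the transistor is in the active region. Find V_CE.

Thevenize the base divider: V_Th = V_CC·R_2/(R_1+R_2) = 12×68/188 = 4.34 V, R_Th = R_1‖R_2 = 43.4 kΩ.
Base-emitter loop: V_Th = I_B·R_Th + V_BE + (β+1)I_B·R_E, so I_B = (4.34 − 0.7) / (43.4 + 151×0.18) = 0.0516 mA.
I_C = β·I_B = 150×0.0516 = 7.74 mA, and I_E = (β+1)I_B = 7.79 mA.
V_CE = V_CC − I_C·R_C − I_E·R_E = 12 − 7.74×0.68 − 7.79×0.18 = 5.34 V.
V_CE = 5.34 V > 0.2 V confirms active-region operation.

V_CE ≈ 5.3 V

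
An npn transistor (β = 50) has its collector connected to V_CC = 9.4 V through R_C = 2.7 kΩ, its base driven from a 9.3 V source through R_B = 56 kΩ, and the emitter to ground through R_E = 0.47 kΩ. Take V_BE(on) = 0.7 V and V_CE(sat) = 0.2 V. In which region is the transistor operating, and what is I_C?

saturation; I_C ≈ 2.9 mA

Assume active: I_B = (9.3 − 0.7)/(56 + 51×0.47) = 0.108 mA, I_C = β·I_B = 5.38 mA.
Then V_CE = 9.4 − 5.38×2.7 − 5.48×0.47 = -7.7 V < 0.2 V — the active assumption fails.
Re-solve with V_CE = 0.2 V. KCL at the emitter: V_E/R_E = (V_BB−0.7−V_E)/R_B + (V_CC−0.2−V_E)/R_C, giving V_E = 1.42 V.
I_C = (V_CC − 0.2 − V_E)/R_C = (9.2 − 1.42)/2.7 = 2.88 mA.
Check: I_B = (8.6 − 1.42)/56 = 0.128 mA, and β·I_B = 6.41 mA > I_C, confirming saturation.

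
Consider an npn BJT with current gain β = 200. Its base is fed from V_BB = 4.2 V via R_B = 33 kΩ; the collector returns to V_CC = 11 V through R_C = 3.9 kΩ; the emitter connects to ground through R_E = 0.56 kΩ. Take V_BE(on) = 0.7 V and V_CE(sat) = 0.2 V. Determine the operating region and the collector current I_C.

saturation; I_C ≈ 2.4 mA

Assume active: I_B = (4.2 − 0.7)/(33 + 201×0.56) = 0.024 mA, I_C = β·I_B = 4.81 mA.
Then V_CE = 11 − 4.81×3.9 − 4.83×0.56 = -10.5 V < 0.2 V — the active assumption fails.
Re-solve with V_CE = 0.2 V. KCL at the emitter: V_E/R_E = (V_BB−0.7−V_E)/R_B + (V_CC−0.2−V_E)/R_C, giving V_E = 1.39 V.
I_C = (V_CC − 0.2 − V_E)/R_C = (10.8 − 1.39)/3.9 = 2.41 mA.
Check: I_B = (3.5 − 1.39)/33 = 0.064 mA, and β·I_B = 12.8 mA > I_C, confirming saturation.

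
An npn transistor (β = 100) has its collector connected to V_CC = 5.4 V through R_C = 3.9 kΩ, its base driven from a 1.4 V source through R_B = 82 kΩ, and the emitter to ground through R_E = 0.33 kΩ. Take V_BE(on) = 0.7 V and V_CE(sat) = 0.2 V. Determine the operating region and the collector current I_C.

active; I_C ≈ 0.61 mA

Assume active. Base-emitter loop: I_B = (V_BB − V_BE)/(R_B + (β+1)R_E) = (1.4 − 0.7)/(82 + 101×0.33) = 0.00607 mA.
I_C = β·I_B = 100×0.00607 = 0.607 mA.
V_CE = V_CC − I_C·R_C − I_E·R_E = 5.4 − 0.607×3.9 − 0.613×0.33 = 2.83 V > V_CE(sat), so the active-region assumption holds.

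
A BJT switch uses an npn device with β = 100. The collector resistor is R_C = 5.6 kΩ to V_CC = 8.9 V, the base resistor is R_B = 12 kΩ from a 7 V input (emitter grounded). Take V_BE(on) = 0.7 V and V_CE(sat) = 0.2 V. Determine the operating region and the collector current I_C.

saturation; I_C ≈ 1.6 mA

Assume active: I_B = (7 − 0.7)/12 = 0.525 mA, giving I_C = β·I_B = 52.5 mA.
But then V_CE = 8.9 − 52.5×5.6 = -285 V < V_CE(sat) = 0.2 V — impossible in the active region.
So the transistor is saturated. With V_CE = 0.2 V, I_C = (V_CC − 0.2)/R_C = 8.7/5.6 = 1.55 mA.
Check: β·I_B = 52.5 mA > I_C = 1.55 mA, confirming saturation.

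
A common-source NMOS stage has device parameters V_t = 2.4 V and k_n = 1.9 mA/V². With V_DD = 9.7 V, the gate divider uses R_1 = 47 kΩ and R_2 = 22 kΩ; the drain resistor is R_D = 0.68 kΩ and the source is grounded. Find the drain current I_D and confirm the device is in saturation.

I_D ≈ 0.46 mA

V_G = V_DD·R_2/(R_1+R_2) = 9.7×22/69 = 3.09 V. With the source grounded, V_GS = V_G = 3.09 V.
Assume saturation: I_D = (k_n/2)(V_GS − V_t)² = (1.9/2)×(3.09 − 2.4)² = 0.95×0.693² = 0.456 mA.
V_DS = V_DD − I_D·R_D = 9.7 − 0.456×0.68 = 9.39 V.
Saturation requires V_DS ≥ V_GS − V_t = 0.693 V; 9.39 ≥ 0.693 ✓.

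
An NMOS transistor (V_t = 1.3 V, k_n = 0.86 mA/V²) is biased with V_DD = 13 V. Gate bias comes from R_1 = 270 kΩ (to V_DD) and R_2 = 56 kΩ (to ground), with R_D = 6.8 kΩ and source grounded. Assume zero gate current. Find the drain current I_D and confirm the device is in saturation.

V_G = V_DD·R_2/(R_1+R_2) = 13×56/326 = 2.23 V. With the source grounded, V_GS = V_G = 2.23 V.
Assume saturation: I_D = (k_n/2)(V_GS − V_t)² = (0.86/2)×(2.23 − 1.3)² = 0.43×0.933² = 0.374 mA.
V_DS = V_DD − I_D·R_D = 13 − 0.374×6.8 = 10.5 V.
Saturation requires V_DS ≥ V_GS − V_t = 0.933 V; 10.5 ≥ 0.933 ✓.

I_D ≈ 0.37 mA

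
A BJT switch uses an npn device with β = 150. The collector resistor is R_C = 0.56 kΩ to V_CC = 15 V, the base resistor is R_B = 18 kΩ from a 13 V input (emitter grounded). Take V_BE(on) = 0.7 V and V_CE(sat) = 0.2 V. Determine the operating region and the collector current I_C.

saturation; I_C ≈ 26 mA

Assume active: I_B = (13 − 0.7)/18 = 0.683 mA, giving I_C = β·I_B = 102 mA.
But then V_CE = 15 − 102×0.56 = -42.4 V < V_CE(sat) = 0.2 V — impossible in the active region.
So the transistor is saturated. With V_CE = 0.2 V, I_C = (V_CC − 0.2)/R_C = 14.8/0.56 = 26.4 mA.
Check: β·I_B = 102 mA > I_C = 26.4 mA, confirming saturation.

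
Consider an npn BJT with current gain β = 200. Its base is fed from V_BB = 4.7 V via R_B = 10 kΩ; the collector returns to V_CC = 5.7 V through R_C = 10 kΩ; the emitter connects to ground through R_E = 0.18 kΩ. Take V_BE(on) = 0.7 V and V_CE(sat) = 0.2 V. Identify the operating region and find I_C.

Assume active: I_B = (4.7 − 0.7)/(10 + 201×0.18) = 0.0866 mA, I_C = β·I_B = 17.3 mA.
Then V_CE = 5.7 − 17.3×10 − 17.4×0.18 = -171 V < 0.2 V — the active assumption fails.
Re-solve with V_CE = 0.2 V. KCL at the emitter: V_E/R_E = (V_BB−0.7−V_E)/R_B + (V_CC−0.2−V_E)/R_C, giving V_E = 0.165 V.
I_C = (V_CC − 0.2 − V_E)/R_C = (5.5 − 0.165)/10 = 0.533 mA.
Check: I_B = (4 − 0.165)/10 = 0.383 mA, and β·I_B = 76.7 mA > I_C, confirming saturation.

saturation; I_C ≈ 0.53 mA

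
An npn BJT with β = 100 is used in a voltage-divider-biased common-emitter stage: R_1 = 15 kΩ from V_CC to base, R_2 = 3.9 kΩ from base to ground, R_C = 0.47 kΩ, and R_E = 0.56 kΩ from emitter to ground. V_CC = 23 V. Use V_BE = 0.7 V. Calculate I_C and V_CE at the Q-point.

I_C ≈ 6.8 mA, V_CE ≈ 16 V

Thevenize the base divider: V_Th = V_CC·R_2/(R_1+R_2) = 23×3.9/18.9 = 4.75 V, R_Th = R_1‖R_2 = 3.1 kΩ.
Base-emitter loop: V_Th = I_B·R_Th + V_BE + (β+1)I_B·R_E, so I_B = (4.75 − 0.7) / (3.1 + 101×0.56) = 0.0678 mA.
I_C = β·I_B = 100×0.0678 = 6.78 mA, and I_E = (β+1)I_B = 6.85 mA.
V_CE = V_CC − I_C·R_C − I_E·R_E = 23 − 6.78×0.47 − 6.85×0.56 = 16 V.
V_CE = 16 V > 0.2 V confirms active-region operation.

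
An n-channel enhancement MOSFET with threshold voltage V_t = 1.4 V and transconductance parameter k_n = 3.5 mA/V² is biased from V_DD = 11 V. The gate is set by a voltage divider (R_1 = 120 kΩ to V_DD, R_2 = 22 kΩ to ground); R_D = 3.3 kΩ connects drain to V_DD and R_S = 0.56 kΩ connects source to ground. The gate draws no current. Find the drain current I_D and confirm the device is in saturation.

I_D ≈ 0.11 mA

V_G = V_DD·R_2/(R_1+R_2) = 11×22/142 = 1.7 V.
Assume saturation: I_D = (k_n/2)(V_GS − V_t)² with V_GS = V_G − I_D·R_S = 1.7 − 0.56·I_D.
Substituting gives 0.549·I_D² − 1.6·I_D + 0.162 = 0, with roots I_D = 0.105 or 2.8 mA.
The root I_D = 2.8 mA gives V_GS = 0.134 V ≤ V_t, so take I_D = 0.105 mA.
Then V_GS = 1.65 V and V_DS = V_DD − I_D(R_D+R_S) = 11 − 0.105×3.86 = 10.6 V.
Saturation requires V_DS ≥ V_GS − V_t = 0.245 V; 10.6 ≥ 0.245 ✓.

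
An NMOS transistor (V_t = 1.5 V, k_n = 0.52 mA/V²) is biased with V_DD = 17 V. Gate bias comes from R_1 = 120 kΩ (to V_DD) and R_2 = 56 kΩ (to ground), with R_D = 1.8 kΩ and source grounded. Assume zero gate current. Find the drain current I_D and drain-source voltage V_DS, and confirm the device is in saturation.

I_D ≈ 4 mA, V_DS ≈ 9.8 V

V_G = V_DD·R_2/(R_1+R_2) = 17×56/176 = 5.41 V. With the source grounded, V_GS = V_G = 5.41 V.
Assume saturation: I_D = (k_n/2)(V_GS − V_t)² = (0.52/2)×(5.41 − 1.5)² = 0.26×3.91² = 3.97 mA.
V_DS = V_DD − I_D·R_D = 17 − 3.97×1.8 = 9.85 V.
Saturation requires V_DS ≥ V_GS − V_t = 3.91 V; 9.85 ≥ 3.91 ✓.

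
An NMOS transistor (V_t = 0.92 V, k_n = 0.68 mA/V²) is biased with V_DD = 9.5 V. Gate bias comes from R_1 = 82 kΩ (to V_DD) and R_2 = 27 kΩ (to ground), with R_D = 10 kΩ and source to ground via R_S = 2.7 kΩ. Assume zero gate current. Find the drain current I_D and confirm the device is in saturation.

V_G = V_DD·R_2/(R_1+R_2) = 9.5×27/109 = 2.35 V.
Assume saturation: I_D = (k_n/2)(V_GS − V_t)² with V_GS = V_G − I_D·R_S = 2.35 − 2.7·I_D.
Substituting gives 2.48·I_D² − 3.63·I_D + 0.698 = 0, with roots I_D = 0.228 or 1.24 mA.
The root I_D = 1.24 mA gives V_GS = -0.988 V ≤ V_t, so take I_D = 0.228 mA.
Then V_GS = 1.74 V and V_DS = V_DD − I_D(R_D+R_S) = 9.5 − 0.228×12.7 = 6.61 V.
Saturation requires V_DS ≥ V_GS − V_t = 0.818 V; 6.61 ≥ 0.818 ✓.

I_D ≈ 0.23 mA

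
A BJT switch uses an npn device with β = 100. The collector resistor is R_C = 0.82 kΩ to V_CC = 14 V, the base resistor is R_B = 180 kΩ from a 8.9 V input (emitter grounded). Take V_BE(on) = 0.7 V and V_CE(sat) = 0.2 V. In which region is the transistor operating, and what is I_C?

active; I_C ≈ 4.6 mA

Assume active. Base-emitter loop: I_B = (V_BB − V_BE)/R_B = (8.9 − 0.7)/180 = 0.0456 mA.
I_C = β·I_B = 100×0.0456 = 4.56 mA.
V_CE = V_CC − I_C·R_C = 14 − 4.56×0.82 = 10.3 V > V_CE(sat), so the active-region assumption holds.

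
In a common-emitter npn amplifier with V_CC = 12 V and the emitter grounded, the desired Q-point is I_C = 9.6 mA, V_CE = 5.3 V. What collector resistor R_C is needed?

R_C ≈ 0.7 kΩ

Collector loop: V_CC = I_C·R_C + V_CE.
R_C = (V_CC − V_CE)/I_C = (12 − 5.3)/9.6 = 0.698 kΩ.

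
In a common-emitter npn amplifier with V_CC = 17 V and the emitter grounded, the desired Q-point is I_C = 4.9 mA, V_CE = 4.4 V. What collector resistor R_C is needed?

R_C ≈ 2.6 kΩ

Collector loop: V_CC = I_C·R_C + V_CE.
R_C = (V_CC − V_CE)/I_C = (17 − 4.4)/4.9 = 2.57 kΩ.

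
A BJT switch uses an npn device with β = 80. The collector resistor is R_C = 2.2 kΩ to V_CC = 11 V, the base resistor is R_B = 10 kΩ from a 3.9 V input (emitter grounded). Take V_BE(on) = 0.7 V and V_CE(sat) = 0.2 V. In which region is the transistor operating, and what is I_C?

Assume active: I_B = (3.9 − 0.7)/10 = 0.32 mA, giving I_C = β·I_B = 25.6 mA.
But then V_CE = 11 − 25.6×2.2 = -45.3 V < V_CE(sat) = 0.2 V — impossible in the active region.
So the transistor is saturated. With V_CE = 0.2 V, I_C = (V_CC − 0.2)/R_C = 10.8/2.2 = 4.91 mA.
Check: β·I_B = 25.6 mA > I_C = 4.91 mA, confirming saturation.

saturation; I_C ≈ 4.9 mA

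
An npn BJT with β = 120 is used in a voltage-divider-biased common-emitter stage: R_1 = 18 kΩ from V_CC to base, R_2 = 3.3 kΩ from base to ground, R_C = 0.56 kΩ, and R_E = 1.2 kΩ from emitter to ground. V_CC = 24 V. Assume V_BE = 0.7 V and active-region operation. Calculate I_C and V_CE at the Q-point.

Thevenize the base divider: V_Th = V_CC·R_2/(R_1+R_2) = 24×3.3/21.3 = 3.72 V, R_Th = R_1‖R_2 = 2.79 kΩ.
Base-emitter loop: V_Th = I_B·R_Th + V_BE + (β+1)I_B·R_E, so I_B = (3.72 − 0.7) / (2.79 + 121×1.2) = 0.0204 mA.
I_C = β·I_B = 120×0.0204 = 2.45 mA, and I_E = (β+1)I_B = 2.47 mA.
V_CE = V_CC − I_C·R_C − I_E·R_E = 24 − 2.45×0.56 − 2.47×1.2 = 19.7 V.
V_CE = 19.7 V > 0.2 V confirms active-region operation.

I_C ≈ 2.4 mA, V_CE ≈ 20 V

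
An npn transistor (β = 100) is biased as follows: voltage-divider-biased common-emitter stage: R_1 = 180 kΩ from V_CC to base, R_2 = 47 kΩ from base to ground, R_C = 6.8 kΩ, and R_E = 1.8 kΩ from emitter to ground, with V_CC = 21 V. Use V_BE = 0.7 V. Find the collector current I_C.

I_C ≈ 1.7 mA

Thevenize the base divider: V_Th = V_CC·R_2/(R_1+R_2) = 21×47/227 = 4.35 V, R_Th = R_1‖R_2 = 37.3 kΩ.
Base-emitter loop: V_Th = I_B·R_Th + V_BE + (β+1)I_B·R_E, so I_B = (4.35 − 0.7) / (37.3 + 101×1.8) = 0.0167 mA.
I_C = β·I_B = 100×0.0167 = 1.67 mA, and I_E = (β+1)I_B = 1.68 mA.
V_CE = V_CC − I_C·R_C − I_E·R_E = 21 − 1.67×6.8 − 1.68×1.8 = 6.65 V.
V_CE = 6.65 V > 0.2 V confirms active-region operation.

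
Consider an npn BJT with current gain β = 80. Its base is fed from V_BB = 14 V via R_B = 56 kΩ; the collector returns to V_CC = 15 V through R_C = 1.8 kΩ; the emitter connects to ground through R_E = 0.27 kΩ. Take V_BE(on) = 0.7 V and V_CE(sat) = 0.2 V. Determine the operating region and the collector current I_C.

saturation; I_C ≈ 7.1 mA

Assume active: I_B = (14 − 0.7)/(56 + 81×0.27) = 0.171 mA, I_C = β·I_B = 13.7 mA.
Then V_CE = 15 − 13.7×1.8 − 13.8×0.27 = -13.3 V < 0.2 V — the active assumption fails.
Re-solve with V_CE = 0.2 V. KCL at the emitter: V_E/R_E = (V_BB−0.7−V_E)/R_B + (V_CC−0.2−V_E)/R_C, giving V_E = 1.98 V.
I_C = (V_CC − 0.2 − V_E)/R_C = (14.8 − 1.98)/1.8 = 7.12 mA.
Check: I_B = (13.3 − 1.98)/56 = 0.202 mA, and β·I_B = 16.2 mA > I_C, confirming saturation.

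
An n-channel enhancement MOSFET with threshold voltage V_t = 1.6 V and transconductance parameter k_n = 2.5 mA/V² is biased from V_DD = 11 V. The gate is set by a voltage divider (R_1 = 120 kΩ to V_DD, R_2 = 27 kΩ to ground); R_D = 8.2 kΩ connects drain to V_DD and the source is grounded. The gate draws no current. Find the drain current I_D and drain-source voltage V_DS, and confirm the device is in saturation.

V_G = V_DD·R_2/(R_1+R_2) = 11×27/147 = 2.02 V. With the source grounded, V_GS = V_G = 2.02 V.
Assume saturation: I_D = (k_n/2)(V_GS − V_t)² = (2.5/2)×(2.02 − 1.6)² = 1.25×0.42² = 0.221 mA.
V_DS = V_DD − I_D·R_D = 11 − 0.221×8.2 = 9.19 V.
Saturation requires V_DS ≥ V_GS − V_t = 0.42 V; 9.19 ≥ 0.42 ✓.

I_D ≈ 0.22 mA, V_DS ≈ 9.2 V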